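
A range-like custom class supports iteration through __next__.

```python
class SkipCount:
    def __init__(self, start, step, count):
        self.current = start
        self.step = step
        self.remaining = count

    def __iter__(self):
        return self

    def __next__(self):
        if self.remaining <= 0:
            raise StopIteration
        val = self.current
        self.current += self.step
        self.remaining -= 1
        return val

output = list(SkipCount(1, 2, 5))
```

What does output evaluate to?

Step 1: SkipCount starts at 1, increments by 2, for 5 steps:
  Yield 1, then current += 2
  Yield 3, then current += 2
  Yield 5, then current += 2
  Yield 7, then current += 2
  Yield 9, then current += 2
Therefore output = [1, 3, 5, 7, 9].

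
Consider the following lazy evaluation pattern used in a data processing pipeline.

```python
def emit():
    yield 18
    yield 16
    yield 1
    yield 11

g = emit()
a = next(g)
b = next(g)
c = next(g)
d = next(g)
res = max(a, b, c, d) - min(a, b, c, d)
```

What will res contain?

Step 1: Create generator and consume all values:
  a = next(g) = 18
  b = next(g) = 16
  c = next(g) = 1
  d = next(g) = 11
Step 2: max = 18, min = 1, res = 18 - 1 = 17.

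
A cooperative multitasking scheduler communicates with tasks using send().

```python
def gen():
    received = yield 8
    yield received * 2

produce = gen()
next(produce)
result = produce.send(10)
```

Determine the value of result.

Step 1: next(produce) advances to first yield, producing 8.
Step 2: send(10) resumes, received = 10.
Step 3: yield received * 2 = 10 * 2 = 20.
Therefore result = 20.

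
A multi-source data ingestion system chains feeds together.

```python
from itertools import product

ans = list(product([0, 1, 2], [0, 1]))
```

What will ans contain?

Step 1: product([0, 1, 2], [0, 1]) gives all pairs:
  (0, 0)
  (0, 1)
  (1, 0)
  (1, 1)
  (2, 0)
  (2, 1)
Therefore ans = [(0, 0), (0, 1), (1, 0), (1, 1), (2, 0), (2, 1)].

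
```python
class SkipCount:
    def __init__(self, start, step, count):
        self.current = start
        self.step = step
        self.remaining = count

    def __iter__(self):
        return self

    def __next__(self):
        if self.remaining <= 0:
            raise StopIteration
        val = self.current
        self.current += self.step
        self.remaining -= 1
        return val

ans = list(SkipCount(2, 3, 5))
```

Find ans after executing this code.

Step 1: SkipCount starts at 2, increments by 3, for 5 steps:
  Yield 2, then current += 3
  Yield 5, then current += 3
  Yield 8, then current += 3
  Yield 11, then current += 3
  Yield 14, then current += 3
Therefore ans = [2, 5, 8, 11, 14].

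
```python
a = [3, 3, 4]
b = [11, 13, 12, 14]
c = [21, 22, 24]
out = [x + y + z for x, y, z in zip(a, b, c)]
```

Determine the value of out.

Step 1: zip three lists (truncates to shortest, len=3):
  3 + 11 + 21 = 35
  3 + 13 + 22 = 38
  4 + 12 + 24 = 40
Therefore out = [35, 38, 40].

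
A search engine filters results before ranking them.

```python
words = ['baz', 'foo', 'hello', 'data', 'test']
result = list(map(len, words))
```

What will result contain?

Step 1: Map len() to each word:
  'baz' -> 3
  'foo' -> 3
  'hello' -> 5
  'data' -> 4
  'test' -> 4
Therefore result = [3, 3, 5, 4, 4].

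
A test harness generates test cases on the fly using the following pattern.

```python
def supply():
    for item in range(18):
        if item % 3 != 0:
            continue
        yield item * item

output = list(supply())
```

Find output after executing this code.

Step 1: Only yield item**2 when item is divisible by 3:
  item=0: 0 % 3 == 0, yield 0**2 = 0
  item=3: 3 % 3 == 0, yield 3**2 = 9
  item=6: 6 % 3 == 0, yield 6**2 = 36
  item=9: 9 % 3 == 0, yield 9**2 = 81
  item=12: 12 % 3 == 0, yield 12**2 = 144
  item=15: 15 % 3 == 0, yield 15**2 = 225
Therefore output = [0, 9, 36, 81, 144, 225].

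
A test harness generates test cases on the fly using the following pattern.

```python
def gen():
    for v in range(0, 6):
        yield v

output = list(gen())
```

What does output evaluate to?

Step 1: The generator yields each value from range(0, 6).
Step 2: list() consumes all yields: [0, 1, 2, 3, 4, 5].
Therefore output = [0, 1, 2, 3, 4, 5].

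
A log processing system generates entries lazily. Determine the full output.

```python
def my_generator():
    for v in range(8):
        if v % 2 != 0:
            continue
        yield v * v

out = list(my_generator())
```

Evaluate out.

Step 1: Only yield v**2 when v is divisible by 2:
  v=0: 0 % 2 == 0, yield 0**2 = 0
  v=2: 2 % 2 == 0, yield 2**2 = 4
  v=4: 4 % 2 == 0, yield 4**2 = 16
  v=6: 6 % 2 == 0, yield 6**2 = 36
Therefore out = [0, 4, 16, 36].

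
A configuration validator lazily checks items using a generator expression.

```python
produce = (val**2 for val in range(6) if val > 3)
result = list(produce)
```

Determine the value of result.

Step 1: For range(6), keep val > 3, then square:
  val=0: 0 <= 3, excluded
  val=1: 1 <= 3, excluded
  val=2: 2 <= 3, excluded
  val=3: 3 <= 3, excluded
  val=4: 4 > 3, yield 4**2 = 16
  val=5: 5 > 3, yield 5**2 = 25
Therefore result = [16, 25].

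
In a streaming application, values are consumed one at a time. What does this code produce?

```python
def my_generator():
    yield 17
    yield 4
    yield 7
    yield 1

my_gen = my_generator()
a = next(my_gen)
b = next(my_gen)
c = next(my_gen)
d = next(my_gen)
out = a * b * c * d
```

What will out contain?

Step 1: Create generator and consume all values:
  a = next(my_gen) = 17
  b = next(my_gen) = 4
  c = next(my_gen) = 7
  d = next(my_gen) = 1
Step 2: out = 17 * 4 * 7 * 1 = 476.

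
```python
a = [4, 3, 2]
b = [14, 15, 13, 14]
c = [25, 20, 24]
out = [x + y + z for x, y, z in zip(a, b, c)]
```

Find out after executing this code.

Step 1: zip three lists (truncates to shortest, len=3):
  4 + 14 + 25 = 43
  3 + 15 + 20 = 38
  2 + 13 + 24 = 39
Therefore out = [43, 38, 39].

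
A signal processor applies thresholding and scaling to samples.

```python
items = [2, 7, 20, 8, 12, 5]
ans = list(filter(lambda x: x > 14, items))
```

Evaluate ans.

Step 1: Filter elements > 14:
  2: removed
  7: removed
  20: kept
  8: removed
  12: removed
  5: removed
Therefore ans = [20].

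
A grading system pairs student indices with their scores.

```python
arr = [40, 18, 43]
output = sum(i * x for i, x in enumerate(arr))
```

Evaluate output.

Step 1: Compute i * x for each (i, x) in enumerate([40, 18, 43]):
  i=0, x=40: 0*40 = 0
  i=1, x=18: 1*18 = 18
  i=2, x=43: 2*43 = 86
Step 2: sum = 0 + 18 + 86 = 104.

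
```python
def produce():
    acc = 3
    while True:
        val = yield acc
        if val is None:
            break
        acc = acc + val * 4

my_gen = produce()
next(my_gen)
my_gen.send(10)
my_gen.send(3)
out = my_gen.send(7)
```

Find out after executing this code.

Step 1: next() -> yield acc=3.
Step 2: send(10) -> val=10, acc = 3 + 10*4 = 43, yield 43.
Step 3: send(3) -> val=3, acc = 43 + 3*4 = 55, yield 55.
Step 4: send(7) -> val=7, acc = 55 + 7*4 = 83, yield 83.
Therefore out = 83.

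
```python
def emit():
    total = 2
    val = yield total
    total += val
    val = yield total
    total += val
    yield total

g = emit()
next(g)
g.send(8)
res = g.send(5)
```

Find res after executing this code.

Step 1: next() -> yield total=2.
Step 2: send(8) -> val=8, total = 2+8 = 10, yield 10.
Step 3: send(5) -> val=5, total = 10+5 = 15, yield 15.
Therefore res = 15.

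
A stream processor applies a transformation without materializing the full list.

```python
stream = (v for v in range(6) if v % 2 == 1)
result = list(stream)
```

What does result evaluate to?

Step 1: Filter range(6) keeping only odd values:
  v=0: even, excluded
  v=1: odd, included
  v=2: even, excluded
  v=3: odd, included
  v=4: even, excluded
  v=5: odd, included
Therefore result = [1, 3, 5].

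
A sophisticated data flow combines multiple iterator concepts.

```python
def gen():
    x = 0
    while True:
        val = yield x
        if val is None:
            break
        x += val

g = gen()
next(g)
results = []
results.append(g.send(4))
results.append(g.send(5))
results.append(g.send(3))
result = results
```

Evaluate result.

Step 1: next(g) -> yield 0.
Step 2: send(4) -> x = 4, yield 4.
Step 3: send(5) -> x = 9, yield 9.
Step 4: send(3) -> x = 12, yield 12.
Therefore result = [4, 9, 12].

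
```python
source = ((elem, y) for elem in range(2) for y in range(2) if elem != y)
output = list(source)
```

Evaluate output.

Step 1: Nested generator over range(2) x range(2) where elem != y:
  (0, 0): excluded (elem == y)
  (0, 1): included
  (1, 0): included
  (1, 1): excluded (elem == y)
Therefore output = [(0, 1), (1, 0)].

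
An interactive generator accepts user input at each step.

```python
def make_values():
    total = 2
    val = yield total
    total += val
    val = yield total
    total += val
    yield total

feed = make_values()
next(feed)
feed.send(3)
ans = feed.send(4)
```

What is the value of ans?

Step 1: next() -> yield total=2.
Step 2: send(3) -> val=3, total = 2+3 = 5, yield 5.
Step 3: send(4) -> val=4, total = 5+4 = 9, yield 9.
Therefore ans = 9.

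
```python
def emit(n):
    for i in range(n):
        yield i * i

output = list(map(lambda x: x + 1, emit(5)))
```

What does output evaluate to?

Step 1: emit(5) yields squares: [0, 1, 4, 9, 16].
Step 2: map adds 1 to each: [1, 2, 5, 10, 17].
Therefore output = [1, 2, 5, 10, 17].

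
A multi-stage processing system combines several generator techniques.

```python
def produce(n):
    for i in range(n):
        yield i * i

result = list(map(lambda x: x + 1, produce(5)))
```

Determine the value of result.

Step 1: produce(5) yields squares: [0, 1, 4, 9, 16].
Step 2: map adds 1 to each: [1, 2, 5, 10, 17].
Therefore result = [1, 2, 5, 10, 17].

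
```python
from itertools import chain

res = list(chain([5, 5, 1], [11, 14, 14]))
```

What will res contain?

Step 1: chain() concatenates iterables: [5, 5, 1] + [11, 14, 14].
Therefore res = [5, 5, 1, 11, 14, 14].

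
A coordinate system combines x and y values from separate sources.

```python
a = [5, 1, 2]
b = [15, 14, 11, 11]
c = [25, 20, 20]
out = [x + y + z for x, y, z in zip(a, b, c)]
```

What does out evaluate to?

Step 1: zip three lists (truncates to shortest, len=3):
  5 + 15 + 25 = 45
  1 + 14 + 20 = 35
  2 + 11 + 20 = 33
Therefore out = [45, 35, 33].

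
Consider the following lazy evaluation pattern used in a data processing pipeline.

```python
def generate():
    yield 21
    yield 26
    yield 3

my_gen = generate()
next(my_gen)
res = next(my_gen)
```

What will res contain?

Step 1: generate() creates a generator.
Step 2: next(my_gen) yields 21 (consumed and discarded).
Step 3: next(my_gen) yields 26, assigned to res.
Therefore res = 26.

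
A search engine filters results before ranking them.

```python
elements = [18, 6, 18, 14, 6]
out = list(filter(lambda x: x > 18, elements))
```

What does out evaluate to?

Step 1: Filter elements > 18:
  18: removed
  6: removed
  18: removed
  14: removed
  6: removed
Therefore out = [].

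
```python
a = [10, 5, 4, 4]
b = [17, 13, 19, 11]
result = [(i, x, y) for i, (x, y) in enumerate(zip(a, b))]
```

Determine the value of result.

Step 1: enumerate(zip(a, b)) gives index with paired elements:
  i=0: (10, 17)
  i=1: (5, 13)
  i=2: (4, 19)
  i=3: (4, 11)
Therefore result = [(0, 10, 17), (1, 5, 13), (2, 4, 19), (3, 4, 11)].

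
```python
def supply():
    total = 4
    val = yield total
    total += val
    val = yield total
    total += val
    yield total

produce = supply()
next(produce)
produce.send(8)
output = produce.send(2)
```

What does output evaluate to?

Step 1: next() -> yield total=4.
Step 2: send(8) -> val=8, total = 4+8 = 12, yield 12.
Step 3: send(2) -> val=2, total = 12+2 = 14, yield 14.
Therefore output = 14.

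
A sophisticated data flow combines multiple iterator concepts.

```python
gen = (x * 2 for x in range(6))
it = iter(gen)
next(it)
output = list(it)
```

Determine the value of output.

Step 1: Generator produces [0, 2, 4, 6, 8, 10].
Step 2: next(it) consumes first element (0).
Step 3: list(it) collects remaining: [2, 4, 6, 8, 10].
Therefore output = [2, 4, 6, 8, 10].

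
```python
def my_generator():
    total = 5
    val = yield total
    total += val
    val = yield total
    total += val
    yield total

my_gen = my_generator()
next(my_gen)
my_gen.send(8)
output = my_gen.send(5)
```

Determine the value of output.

Step 1: next() -> yield total=5.
Step 2: send(8) -> val=8, total = 5+8 = 13, yield 13.
Step 3: send(5) -> val=5, total = 13+5 = 18, yield 18.
Therefore output = 18.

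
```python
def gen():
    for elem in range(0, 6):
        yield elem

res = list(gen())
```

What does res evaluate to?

Step 1: The generator yields each value from range(0, 6).
Step 2: list() consumes all yields: [0, 1, 2, 3, 4, 5].
Therefore res = [0, 1, 2, 3, 4, 5].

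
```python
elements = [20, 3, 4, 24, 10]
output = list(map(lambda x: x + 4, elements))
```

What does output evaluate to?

Step 1: Apply lambda x: x + 4 to each element:
  20 -> 24
  3 -> 7
  4 -> 8
  24 -> 28
  10 -> 14
Therefore output = [24, 7, 8, 28, 14].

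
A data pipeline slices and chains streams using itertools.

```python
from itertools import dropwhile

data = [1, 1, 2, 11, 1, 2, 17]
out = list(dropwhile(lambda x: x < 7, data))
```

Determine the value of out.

Step 1: dropwhile drops elements while < 7:
  1 < 7: dropped
  1 < 7: dropped
  2 < 7: dropped
  11: kept (dropping stopped)
Step 2: Remaining elements kept regardless of condition.
Therefore out = [11, 1, 2, 17].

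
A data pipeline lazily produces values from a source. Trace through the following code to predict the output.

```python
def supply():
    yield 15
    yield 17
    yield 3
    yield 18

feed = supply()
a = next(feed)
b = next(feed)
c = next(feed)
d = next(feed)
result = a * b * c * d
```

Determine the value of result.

Step 1: Create generator and consume all values:
  a = next(feed) = 15
  b = next(feed) = 17
  c = next(feed) = 3
  d = next(feed) = 18
Step 2: result = 15 * 17 * 3 * 18 = 13770.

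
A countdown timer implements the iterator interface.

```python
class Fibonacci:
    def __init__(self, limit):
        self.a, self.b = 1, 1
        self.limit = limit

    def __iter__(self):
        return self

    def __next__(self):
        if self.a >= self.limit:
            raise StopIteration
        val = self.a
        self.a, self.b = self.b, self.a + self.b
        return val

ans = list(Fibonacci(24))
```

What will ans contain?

Step 1: Fibonacci-like sequence (a=1, b=1) until >= 24:
  Yield 1, then a,b = 1,2
  Yield 1, then a,b = 2,3
  Yield 2, then a,b = 3,5
  Yield 3, then a,b = 5,8
  Yield 5, then a,b = 8,13
  Yield 8, then a,b = 13,21
  Yield 13, then a,b = 21,34
  Yield 21, then a,b = 34,55
Step 2: 34 >= 24, stop.
Therefore ans = [1, 1, 2, 3, 5, 8, 13, 21].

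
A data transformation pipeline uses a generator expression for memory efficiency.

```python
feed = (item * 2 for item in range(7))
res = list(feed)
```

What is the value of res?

Step 1: For each item in range(7), compute item*2:
  item=0: 0*2 = 0
  item=1: 1*2 = 2
  item=2: 2*2 = 4
  item=3: 3*2 = 6
  item=4: 4*2 = 8
  item=5: 5*2 = 10
  item=6: 6*2 = 12
Therefore res = [0, 2, 4, 6, 8, 10, 12].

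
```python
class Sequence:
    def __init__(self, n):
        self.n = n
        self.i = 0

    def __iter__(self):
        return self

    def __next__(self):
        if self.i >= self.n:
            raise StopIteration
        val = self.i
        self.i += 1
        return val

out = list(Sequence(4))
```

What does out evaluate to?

Step 1: Sequence(4) creates an iterator counting 0 to 3.
Step 2: list() consumes all values: [0, 1, 2, 3].
Therefore out = [0, 1, 2, 3].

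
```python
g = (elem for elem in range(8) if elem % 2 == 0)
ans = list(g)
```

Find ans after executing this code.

Step 1: Filter range(8) keeping only even values:
  elem=0: even, included
  elem=1: odd, excluded
  elem=2: even, included
  elem=3: odd, excluded
  elem=4: even, included
  elem=5: odd, excluded
  elem=6: even, included
  elem=7: odd, excluded
Therefore ans = [0, 2, 4, 6].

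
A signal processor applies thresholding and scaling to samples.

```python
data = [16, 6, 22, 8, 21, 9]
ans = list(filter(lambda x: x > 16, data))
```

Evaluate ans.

Step 1: Filter elements > 16:
  16: removed
  6: removed
  22: kept
  8: removed
  21: kept
  9: removed
Therefore ans = [22, 21].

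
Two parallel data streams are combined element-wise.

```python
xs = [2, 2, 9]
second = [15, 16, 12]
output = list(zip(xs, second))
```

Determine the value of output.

Step 1: zip pairs elements at same index:
  Index 0: (2, 15)
  Index 1: (2, 16)
  Index 2: (9, 12)
Therefore output = [(2, 15), (2, 16), (9, 12)].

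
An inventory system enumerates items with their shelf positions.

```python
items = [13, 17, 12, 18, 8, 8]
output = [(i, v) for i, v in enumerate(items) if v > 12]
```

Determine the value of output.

Step 1: Filter enumerate([13, 17, 12, 18, 8, 8]) keeping v > 12:
  (0, 13): 13 > 12, included
  (1, 17): 17 > 12, included
  (2, 12): 12 <= 12, excluded
  (3, 18): 18 > 12, included
  (4, 8): 8 <= 12, excluded
  (5, 8): 8 <= 12, excluded
Therefore output = [(0, 13), (1, 17), (3, 18)].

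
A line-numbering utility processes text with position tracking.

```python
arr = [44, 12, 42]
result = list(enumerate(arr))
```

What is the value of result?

Step 1: enumerate pairs each element with its index:
  (0, 44)
  (1, 12)
  (2, 42)
Therefore result = [(0, 44), (1, 12), (2, 42)].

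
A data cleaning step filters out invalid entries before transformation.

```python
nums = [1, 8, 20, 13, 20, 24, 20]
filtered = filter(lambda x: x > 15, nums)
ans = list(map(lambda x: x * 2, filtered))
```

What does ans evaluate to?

Step 1: Filter nums for elements > 15:
  1: removed
  8: removed
  20: kept
  13: removed
  20: kept
  24: kept
  20: kept
Step 2: Map x * 2 on filtered [20, 20, 24, 20]:
  20 -> 40
  20 -> 40
  24 -> 48
  20 -> 40
Therefore ans = [40, 40, 48, 40].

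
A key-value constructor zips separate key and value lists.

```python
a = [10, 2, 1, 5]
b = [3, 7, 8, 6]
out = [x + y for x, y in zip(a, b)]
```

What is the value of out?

Step 1: Add corresponding elements:
  10 + 3 = 13
  2 + 7 = 9
  1 + 8 = 9
  5 + 6 = 11
Therefore out = [13, 9, 9, 11].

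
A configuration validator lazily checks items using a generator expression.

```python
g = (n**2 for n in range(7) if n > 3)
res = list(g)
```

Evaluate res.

Step 1: For range(7), keep n > 3, then square:
  n=0: 0 <= 3, excluded
  n=1: 1 <= 3, excluded
  n=2: 2 <= 3, excluded
  n=3: 3 <= 3, excluded
  n=4: 4 > 3, yield 4**2 = 16
  n=5: 5 > 3, yield 5**2 = 25
  n=6: 6 > 3, yield 6**2 = 36
Therefore res = [16, 25, 36].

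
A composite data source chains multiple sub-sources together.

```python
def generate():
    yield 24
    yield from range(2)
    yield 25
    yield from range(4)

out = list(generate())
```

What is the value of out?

Step 1: Trace yields in order:
  yield 24
  yield 0
  yield 1
  yield 25
  yield 0
  yield 1
  yield 2
  yield 3
Therefore out = [24, 0, 1, 25, 0, 1, 2, 3].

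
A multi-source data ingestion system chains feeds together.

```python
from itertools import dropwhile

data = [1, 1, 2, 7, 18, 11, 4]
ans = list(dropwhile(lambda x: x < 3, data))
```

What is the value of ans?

Step 1: dropwhile drops elements while < 3:
  1 < 3: dropped
  1 < 3: dropped
  2 < 3: dropped
  7: kept (dropping stopped)
Step 2: Remaining elements kept regardless of condition.
Therefore ans = [7, 18, 11, 4].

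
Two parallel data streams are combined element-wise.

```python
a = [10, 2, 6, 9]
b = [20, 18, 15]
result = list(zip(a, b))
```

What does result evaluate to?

Step 1: zip stops at shortest (len(a)=4, len(b)=3):
  Index 0: (10, 20)
  Index 1: (2, 18)
  Index 2: (6, 15)
Step 2: Last element of a (9) has no pair, dropped.
Therefore result = [(10, 20), (2, 18), (6, 15)].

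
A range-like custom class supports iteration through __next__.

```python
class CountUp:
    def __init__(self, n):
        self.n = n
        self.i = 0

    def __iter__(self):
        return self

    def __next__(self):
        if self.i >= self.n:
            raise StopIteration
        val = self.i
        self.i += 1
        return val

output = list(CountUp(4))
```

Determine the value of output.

Step 1: CountUp(4) creates an iterator counting 0 to 3.
Step 2: list() consumes all values: [0, 1, 2, 3].
Therefore output = [0, 1, 2, 3].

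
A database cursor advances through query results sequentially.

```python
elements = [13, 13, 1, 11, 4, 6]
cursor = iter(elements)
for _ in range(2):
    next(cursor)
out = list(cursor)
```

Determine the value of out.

Step 1: Create iterator over [13, 13, 1, 11, 4, 6].
Step 2: Advance 2 positions (consuming [13, 13]).
Step 3: list() collects remaining elements: [1, 11, 4, 6].
Therefore out = [1, 11, 4, 6].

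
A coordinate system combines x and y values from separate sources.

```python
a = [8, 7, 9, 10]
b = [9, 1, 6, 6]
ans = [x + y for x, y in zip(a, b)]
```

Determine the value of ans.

Step 1: Add corresponding elements:
  8 + 9 = 17
  7 + 1 = 8
  9 + 6 = 15
  10 + 6 = 16
Therefore ans = [17, 8, 15, 16].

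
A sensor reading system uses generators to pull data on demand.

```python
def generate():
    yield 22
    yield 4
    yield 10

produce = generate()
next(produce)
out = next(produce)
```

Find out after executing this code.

Step 1: generate() creates a generator.
Step 2: next(produce) yields 22 (consumed and discarded).
Step 3: next(produce) yields 4, assigned to out.
Therefore out = 4.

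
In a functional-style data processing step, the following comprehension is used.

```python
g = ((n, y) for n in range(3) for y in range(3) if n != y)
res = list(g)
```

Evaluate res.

Step 1: Nested generator over range(3) x range(3) where n != y:
  (0, 0): excluded (n == y)
  (0, 1): included
  (0, 2): included
  (1, 0): included
  (1, 1): excluded (n == y)
  (1, 2): included
  (2, 0): included
  (2, 1): included
  (2, 2): excluded (n == y)
Therefore res = [(0, 1), (0, 2), (1, 0), (1, 2), (2, 0), (2, 1)].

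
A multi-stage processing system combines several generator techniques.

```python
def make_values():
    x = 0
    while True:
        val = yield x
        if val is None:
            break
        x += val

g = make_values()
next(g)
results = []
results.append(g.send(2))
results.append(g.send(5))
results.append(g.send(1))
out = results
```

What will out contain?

Step 1: next(g) -> yield 0.
Step 2: send(2) -> x = 2, yield 2.
Step 3: send(5) -> x = 7, yield 7.
Step 4: send(1) -> x = 8, yield 8.
Therefore out = [2, 7, 8].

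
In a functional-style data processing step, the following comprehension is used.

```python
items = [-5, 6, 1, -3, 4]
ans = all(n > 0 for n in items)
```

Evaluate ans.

Step 1: Check n > 0 for each element in [-5, 6, 1, -3, 4]:
  -5 > 0: False
  6 > 0: True
  1 > 0: True
  -3 > 0: False
  4 > 0: True
Step 2: all() returns False.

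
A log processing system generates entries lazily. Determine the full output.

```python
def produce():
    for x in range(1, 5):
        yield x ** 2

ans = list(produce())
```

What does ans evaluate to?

Step 1: For each x in range(1, 5), yield x**2:
  x=1: yield 1**2 = 1
  x=2: yield 2**2 = 4
  x=3: yield 3**2 = 9
  x=4: yield 4**2 = 16
Therefore ans = [1, 4, 9, 16].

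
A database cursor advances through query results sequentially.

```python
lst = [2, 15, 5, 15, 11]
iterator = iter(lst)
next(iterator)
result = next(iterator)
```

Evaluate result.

Step 1: Create iterator over [2, 15, 5, 15, 11].
Step 2: next() consumes 2.
Step 3: next() returns 15.
Therefore result = 15.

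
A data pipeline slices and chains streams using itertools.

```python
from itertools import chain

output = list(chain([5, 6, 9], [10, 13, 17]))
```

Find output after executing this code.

Step 1: chain() concatenates iterables: [5, 6, 9] + [10, 13, 17].
Therefore output = [5, 6, 9, 10, 13, 17].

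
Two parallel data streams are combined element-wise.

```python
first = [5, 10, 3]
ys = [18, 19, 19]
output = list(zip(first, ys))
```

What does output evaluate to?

Step 1: zip pairs elements at same index:
  Index 0: (5, 18)
  Index 1: (10, 19)
  Index 2: (3, 19)
Therefore output = [(5, 18), (10, 19), (3, 19)].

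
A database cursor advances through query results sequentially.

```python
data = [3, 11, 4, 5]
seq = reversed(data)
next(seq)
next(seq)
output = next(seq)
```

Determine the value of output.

Step 1: reversed([3, 11, 4, 5]) gives iterator: [5, 4, 11, 3].
Step 2: First next() = 5, second next() = 4.
Step 3: Third next() = 11.
Therefore output = 11.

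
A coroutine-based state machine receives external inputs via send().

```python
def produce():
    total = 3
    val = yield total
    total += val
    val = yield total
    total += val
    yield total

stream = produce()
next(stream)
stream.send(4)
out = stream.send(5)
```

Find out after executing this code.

Step 1: next() -> yield total=3.
Step 2: send(4) -> val=4, total = 3+4 = 7, yield 7.
Step 3: send(5) -> val=5, total = 7+5 = 12, yield 12.
Therefore out = 12.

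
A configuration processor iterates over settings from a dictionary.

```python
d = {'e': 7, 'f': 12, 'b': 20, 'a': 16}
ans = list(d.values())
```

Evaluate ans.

Step 1: d.values() returns the dictionary values in insertion order.
Therefore ans = [7, 12, 20, 16].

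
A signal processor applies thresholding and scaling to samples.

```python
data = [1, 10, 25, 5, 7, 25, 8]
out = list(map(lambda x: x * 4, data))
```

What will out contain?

Step 1: Apply lambda x: x * 4 to each element:
  1 -> 4
  10 -> 40
  25 -> 100
  5 -> 20
  7 -> 28
  25 -> 100
  8 -> 32
Therefore out = [4, 40, 100, 20, 28, 100, 32].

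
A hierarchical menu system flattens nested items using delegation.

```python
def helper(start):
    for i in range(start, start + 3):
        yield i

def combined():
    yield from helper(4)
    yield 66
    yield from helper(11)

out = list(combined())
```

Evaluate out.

Step 1: combined() delegates to helper(4):
  yield 4
  yield 5
  yield 6
Step 2: yield 66
Step 3: Delegates to helper(11):
  yield 11
  yield 12
  yield 13
Therefore out = [4, 5, 6, 66, 11, 12, 13].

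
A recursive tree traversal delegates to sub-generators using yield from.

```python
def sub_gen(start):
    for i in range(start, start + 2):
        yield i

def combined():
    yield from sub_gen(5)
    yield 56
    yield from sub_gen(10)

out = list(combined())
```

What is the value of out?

Step 1: combined() delegates to sub_gen(5):
  yield 5
  yield 6
Step 2: yield 56
Step 3: Delegates to sub_gen(10):
  yield 10
  yield 11
Therefore out = [5, 6, 56, 10, 11].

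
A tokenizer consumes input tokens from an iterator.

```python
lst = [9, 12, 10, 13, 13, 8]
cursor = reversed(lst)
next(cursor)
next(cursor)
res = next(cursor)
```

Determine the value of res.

Step 1: reversed([9, 12, 10, 13, 13, 8]) gives iterator: [8, 13, 13, 10, 12, 9].
Step 2: First next() = 8, second next() = 13.
Step 3: Third next() = 13.
Therefore res = 13.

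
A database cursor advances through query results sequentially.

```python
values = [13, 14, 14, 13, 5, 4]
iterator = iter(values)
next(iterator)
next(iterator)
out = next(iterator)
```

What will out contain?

Step 1: Create iterator over [13, 14, 14, 13, 5, 4].
Step 2: next() consumes 13.
Step 3: next() consumes 14.
Step 4: next() returns 14.
Therefore out = 14.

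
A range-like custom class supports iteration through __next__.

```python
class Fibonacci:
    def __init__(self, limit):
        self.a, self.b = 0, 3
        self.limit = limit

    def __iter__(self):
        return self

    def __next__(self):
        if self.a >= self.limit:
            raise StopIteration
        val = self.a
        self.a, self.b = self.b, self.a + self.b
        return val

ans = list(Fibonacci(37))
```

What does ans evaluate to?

Step 1: Fibonacci-like sequence (a=0, b=3) until >= 37:
  Yield 0, then a,b = 3,3
  Yield 3, then a,b = 3,6
  Yield 3, then a,b = 6,9
  Yield 6, then a,b = 9,15
  Yield 9, then a,b = 15,24
  Yield 15, then a,b = 24,39
  Yield 24, then a,b = 39,63
Step 2: 39 >= 37, stop.
Therefore ans = [0, 3, 3, 6, 9, 15, 24].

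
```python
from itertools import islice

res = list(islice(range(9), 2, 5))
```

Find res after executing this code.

Step 1: islice(range(9), 2, 5) takes elements at indices [2, 5).
Step 2: Elements: [2, 3, 4].
Therefore res = [2, 3, 4].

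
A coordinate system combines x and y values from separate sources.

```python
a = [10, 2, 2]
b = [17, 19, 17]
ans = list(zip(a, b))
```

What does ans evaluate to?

Step 1: zip pairs elements at same index:
  Index 0: (10, 17)
  Index 1: (2, 19)
  Index 2: (2, 17)
Therefore ans = [(10, 17), (2, 19), (2, 17)].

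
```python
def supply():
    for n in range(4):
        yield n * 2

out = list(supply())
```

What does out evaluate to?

Step 1: For each n in range(4), yield n * 2:
  n=0: yield 0 * 2 = 0
  n=1: yield 1 * 2 = 2
  n=2: yield 2 * 2 = 4
  n=3: yield 3 * 2 = 6
Therefore out = [0, 2, 4, 6].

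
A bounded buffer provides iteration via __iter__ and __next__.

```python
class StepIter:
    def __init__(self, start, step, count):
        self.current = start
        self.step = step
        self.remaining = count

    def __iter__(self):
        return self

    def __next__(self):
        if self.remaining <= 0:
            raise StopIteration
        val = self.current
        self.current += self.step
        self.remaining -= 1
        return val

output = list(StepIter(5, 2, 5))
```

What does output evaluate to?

Step 1: StepIter starts at 5, increments by 2, for 5 steps:
  Yield 5, then current += 2
  Yield 7, then current += 2
  Yield 9, then current += 2
  Yield 11, then current += 2
  Yield 13, then current += 2
Therefore output = [5, 7, 9, 11, 13].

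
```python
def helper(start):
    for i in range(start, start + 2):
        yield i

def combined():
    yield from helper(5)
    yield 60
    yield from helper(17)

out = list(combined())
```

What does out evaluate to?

Step 1: combined() delegates to helper(5):
  yield 5
  yield 6
Step 2: yield 60
Step 3: Delegates to helper(17):
  yield 17
  yield 18
Therefore out = [5, 6, 60, 17, 18].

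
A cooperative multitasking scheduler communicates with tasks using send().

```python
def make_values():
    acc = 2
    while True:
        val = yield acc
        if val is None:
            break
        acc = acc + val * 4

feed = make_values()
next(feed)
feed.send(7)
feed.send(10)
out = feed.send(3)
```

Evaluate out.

Step 1: next() -> yield acc=2.
Step 2: send(7) -> val=7, acc = 2 + 7*4 = 30, yield 30.
Step 3: send(10) -> val=10, acc = 30 + 10*4 = 70, yield 70.
Step 4: send(3) -> val=3, acc = 70 + 3*4 = 82, yield 82.
Therefore out = 82.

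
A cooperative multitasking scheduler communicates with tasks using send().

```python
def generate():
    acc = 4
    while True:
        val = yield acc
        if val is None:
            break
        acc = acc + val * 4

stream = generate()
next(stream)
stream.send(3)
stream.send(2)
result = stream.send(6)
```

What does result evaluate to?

Step 1: next() -> yield acc=4.
Step 2: send(3) -> val=3, acc = 4 + 3*4 = 16, yield 16.
Step 3: send(2) -> val=2, acc = 16 + 2*4 = 24, yield 24.
Step 4: send(6) -> val=6, acc = 24 + 6*4 = 48, yield 48.
Therefore result = 48.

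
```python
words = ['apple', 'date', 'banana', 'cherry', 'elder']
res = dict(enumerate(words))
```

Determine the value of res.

Step 1: enumerate pairs indices with words:
  0 -> 'apple'
  1 -> 'date'
  2 -> 'banana'
  3 -> 'cherry'
  4 -> 'elder'
Therefore res = {0: 'apple', 1: 'date', 2: 'banana', 3: 'cherry', 4: 'elder'}.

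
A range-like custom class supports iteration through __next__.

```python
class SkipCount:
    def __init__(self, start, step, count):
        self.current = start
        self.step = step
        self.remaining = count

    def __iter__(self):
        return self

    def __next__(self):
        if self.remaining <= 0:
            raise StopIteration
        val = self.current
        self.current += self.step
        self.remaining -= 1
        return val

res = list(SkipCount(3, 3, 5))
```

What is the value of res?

Step 1: SkipCount starts at 3, increments by 3, for 5 steps:
  Yield 3, then current += 3
  Yield 6, then current += 3
  Yield 9, then current += 3
  Yield 12, then current += 3
  Yield 15, then current += 3
Therefore res = [3, 6, 9, 12, 15].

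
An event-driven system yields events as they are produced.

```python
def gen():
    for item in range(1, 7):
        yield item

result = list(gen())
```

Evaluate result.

Step 1: The generator yields each value from range(1, 7).
Step 2: list() consumes all yields: [1, 2, 3, 4, 5, 6].
Therefore result = [1, 2, 3, 4, 5, 6].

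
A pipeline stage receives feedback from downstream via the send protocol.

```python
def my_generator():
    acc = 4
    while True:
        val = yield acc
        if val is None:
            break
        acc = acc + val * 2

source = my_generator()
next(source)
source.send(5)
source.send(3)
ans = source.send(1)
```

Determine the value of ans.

Step 1: next() -> yield acc=4.
Step 2: send(5) -> val=5, acc = 4 + 5*2 = 14, yield 14.
Step 3: send(3) -> val=3, acc = 14 + 3*2 = 20, yield 20.
Step 4: send(1) -> val=1, acc = 20 + 1*2 = 22, yield 22.
Therefore ans = 22.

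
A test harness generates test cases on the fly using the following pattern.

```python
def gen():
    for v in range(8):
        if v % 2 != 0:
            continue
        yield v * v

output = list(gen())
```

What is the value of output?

Step 1: Only yield v**2 when v is divisible by 2:
  v=0: 0 % 2 == 0, yield 0**2 = 0
  v=2: 2 % 2 == 0, yield 2**2 = 4
  v=4: 4 % 2 == 0, yield 4**2 = 16
  v=6: 6 % 2 == 0, yield 6**2 = 36
Therefore output = [0, 4, 16, 36].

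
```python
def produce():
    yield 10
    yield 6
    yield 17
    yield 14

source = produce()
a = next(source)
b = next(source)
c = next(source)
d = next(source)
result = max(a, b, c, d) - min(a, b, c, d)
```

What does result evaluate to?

Step 1: Create generator and consume all values:
  a = next(source) = 10
  b = next(source) = 6
  c = next(source) = 17
  d = next(source) = 14
Step 2: max = 17, min = 6, result = 17 - 6 = 11.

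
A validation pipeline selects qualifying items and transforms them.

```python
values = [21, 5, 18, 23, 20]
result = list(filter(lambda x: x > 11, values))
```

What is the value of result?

Step 1: Filter elements > 11:
  21: kept
  5: removed
  18: kept
  23: kept
  20: kept
Therefore result = [21, 18, 23, 20].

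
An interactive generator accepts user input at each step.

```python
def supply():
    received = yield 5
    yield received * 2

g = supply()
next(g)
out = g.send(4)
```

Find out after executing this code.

Step 1: next(g) advances to first yield, producing 5.
Step 2: send(4) resumes, received = 4.
Step 3: yield received * 2 = 4 * 2 = 8.
Therefore out = 8.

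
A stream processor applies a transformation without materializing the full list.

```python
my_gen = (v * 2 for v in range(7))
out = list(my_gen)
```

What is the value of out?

Step 1: For each v in range(7), compute v*2:
  v=0: 0*2 = 0
  v=1: 1*2 = 2
  v=2: 2*2 = 4
  v=3: 3*2 = 6
  v=4: 4*2 = 8
  v=5: 5*2 = 10
  v=6: 6*2 = 12
Therefore out = [0, 2, 4, 6, 8, 10, 12].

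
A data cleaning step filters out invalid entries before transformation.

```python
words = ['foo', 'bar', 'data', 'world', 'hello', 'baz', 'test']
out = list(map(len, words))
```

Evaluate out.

Step 1: Map len() to each word:
  'foo' -> 3
  'bar' -> 3
  'data' -> 4
  'world' -> 5
  'hello' -> 5
  'baz' -> 3
  'test' -> 4
Therefore out = [3, 3, 4, 5, 5, 3, 4].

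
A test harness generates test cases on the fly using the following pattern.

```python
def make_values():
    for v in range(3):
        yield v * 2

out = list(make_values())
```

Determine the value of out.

Step 1: For each v in range(3), yield v * 2:
  v=0: yield 0 * 2 = 0
  v=1: yield 1 * 2 = 2
  v=2: yield 2 * 2 = 4
Therefore out = [0, 2, 4].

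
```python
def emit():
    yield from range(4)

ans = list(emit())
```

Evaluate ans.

Step 1: yield from delegates to the iterable, yielding each element.
Step 2: Collected values: [0, 1, 2, 3].
Therefore ans = [0, 1, 2, 3].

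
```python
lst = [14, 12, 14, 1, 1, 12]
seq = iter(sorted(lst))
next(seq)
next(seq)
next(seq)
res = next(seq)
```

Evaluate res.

Step 1: sorted([14, 12, 14, 1, 1, 12]) = [1, 1, 12, 12, 14, 14].
Step 2: Create iterator and skip 3 elements.
Step 3: next() returns 12.
Therefore res = 12.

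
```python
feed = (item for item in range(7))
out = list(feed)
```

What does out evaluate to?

Step 1: Generator expression iterates range(7): [0, 1, 2, 3, 4, 5, 6].
Step 2: list() collects all values.
Therefore out = [0, 1, 2, 3, 4, 5, 6].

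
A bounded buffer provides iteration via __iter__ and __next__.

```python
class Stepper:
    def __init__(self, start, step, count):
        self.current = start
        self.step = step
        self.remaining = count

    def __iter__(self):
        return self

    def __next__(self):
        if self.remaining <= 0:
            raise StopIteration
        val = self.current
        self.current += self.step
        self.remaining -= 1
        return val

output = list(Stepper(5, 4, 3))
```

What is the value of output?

Step 1: Stepper starts at 5, increments by 4, for 3 steps:
  Yield 5, then current += 4
  Yield 9, then current += 4
  Yield 13, then current += 4
Therefore output = [5, 9, 13].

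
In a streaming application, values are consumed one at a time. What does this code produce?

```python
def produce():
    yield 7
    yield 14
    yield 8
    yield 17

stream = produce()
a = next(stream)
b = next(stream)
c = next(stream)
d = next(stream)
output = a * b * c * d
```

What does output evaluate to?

Step 1: Create generator and consume all values:
  a = next(stream) = 7
  b = next(stream) = 14
  c = next(stream) = 8
  d = next(stream) = 17
Step 2: output = 7 * 14 * 8 * 17 = 13328.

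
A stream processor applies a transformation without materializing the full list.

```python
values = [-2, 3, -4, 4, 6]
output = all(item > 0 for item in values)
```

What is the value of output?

Step 1: Check item > 0 for each element in [-2, 3, -4, 4, 6]:
  -2 > 0: False
  3 > 0: True
  -4 > 0: False
  4 > 0: True
  6 > 0: True
Step 2: all() returns False.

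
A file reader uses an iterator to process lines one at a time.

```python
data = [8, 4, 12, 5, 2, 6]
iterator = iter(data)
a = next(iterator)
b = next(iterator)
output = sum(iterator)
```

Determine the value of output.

Step 1: Create iterator over [8, 4, 12, 5, 2, 6].
Step 2: a = next() = 8, b = next() = 4.
Step 3: sum() of remaining [12, 5, 2, 6] = 25.
Therefore output = 25.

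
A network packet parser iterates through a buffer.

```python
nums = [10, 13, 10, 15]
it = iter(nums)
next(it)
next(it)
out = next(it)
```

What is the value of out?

Step 1: Create iterator over [10, 13, 10, 15].
Step 2: next() consumes 10.
Step 3: next() consumes 13.
Step 4: next() returns 10.
Therefore out = 10.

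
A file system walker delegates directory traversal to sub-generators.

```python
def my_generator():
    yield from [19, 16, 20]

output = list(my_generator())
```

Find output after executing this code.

Step 1: yield from delegates to the iterable, yielding each element.
Step 2: Collected values: [19, 16, 20].
Therefore output = [19, 16, 20].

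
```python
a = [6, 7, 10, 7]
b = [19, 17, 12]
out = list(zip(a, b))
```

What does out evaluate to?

Step 1: zip stops at shortest (len(a)=4, len(b)=3):
  Index 0: (6, 19)
  Index 1: (7, 17)
  Index 2: (10, 12)
Step 2: Last element of a (7) has no pair, dropped.
Therefore out = [(6, 19), (7, 17), (10, 12)].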